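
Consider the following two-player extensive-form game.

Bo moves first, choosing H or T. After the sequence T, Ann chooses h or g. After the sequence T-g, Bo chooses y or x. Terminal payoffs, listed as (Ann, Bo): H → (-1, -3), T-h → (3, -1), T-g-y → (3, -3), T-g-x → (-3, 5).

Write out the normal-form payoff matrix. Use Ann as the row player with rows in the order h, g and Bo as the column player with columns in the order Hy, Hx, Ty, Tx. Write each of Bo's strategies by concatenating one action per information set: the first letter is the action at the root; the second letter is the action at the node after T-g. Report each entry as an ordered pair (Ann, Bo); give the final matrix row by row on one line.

           Hy       Hx       Ty       Tx
   h  (-1,-3)  (-1,-3)   (3,-1)   (3,-1)
   g  (-1,-3)  (-1,-3)   (3,-3)   (-3,5)

h: (-1,-3) (-1,-3) (3,-1) (3,-1) | g: (-1,-3) (-1,-3) (3,-3) (-3,5)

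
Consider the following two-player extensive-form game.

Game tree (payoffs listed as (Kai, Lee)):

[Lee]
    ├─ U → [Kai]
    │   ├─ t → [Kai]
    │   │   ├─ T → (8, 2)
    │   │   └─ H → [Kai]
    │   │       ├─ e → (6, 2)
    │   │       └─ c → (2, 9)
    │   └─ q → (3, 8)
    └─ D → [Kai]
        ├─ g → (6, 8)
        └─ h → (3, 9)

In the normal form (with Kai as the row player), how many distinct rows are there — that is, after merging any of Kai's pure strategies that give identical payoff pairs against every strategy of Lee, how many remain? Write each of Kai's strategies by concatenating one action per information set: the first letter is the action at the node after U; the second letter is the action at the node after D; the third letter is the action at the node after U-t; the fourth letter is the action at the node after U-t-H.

Kai has 16 pure strategies: tgTe, tgTc, tgHe, tgHc, thTe, thTc, thHe, thHc, qgTe, qgTc, qgHe, qgHc, qhTe, qhTc, qhHe, qhHc. Columns: U, D.
{tgTe, tgTc} → row (8,2) (6,8)
{tgHe} → row (6,2) (6,8)
{tgHc} → row (2,9) (6,8)
{thTe, thTc} → row (8,2) (3,9)
{thHe} → row (6,2) (3,9)
{thHc} → row (2,9) (3,9)
{qgTe, qgTc, qgHe, qgHc} → row (3,8) (6,8)
{qhTe, qhTc, qhHe, qhHc} → row (3,8) (3,9)
That's 8 distinct rows out of 16 strategies.

8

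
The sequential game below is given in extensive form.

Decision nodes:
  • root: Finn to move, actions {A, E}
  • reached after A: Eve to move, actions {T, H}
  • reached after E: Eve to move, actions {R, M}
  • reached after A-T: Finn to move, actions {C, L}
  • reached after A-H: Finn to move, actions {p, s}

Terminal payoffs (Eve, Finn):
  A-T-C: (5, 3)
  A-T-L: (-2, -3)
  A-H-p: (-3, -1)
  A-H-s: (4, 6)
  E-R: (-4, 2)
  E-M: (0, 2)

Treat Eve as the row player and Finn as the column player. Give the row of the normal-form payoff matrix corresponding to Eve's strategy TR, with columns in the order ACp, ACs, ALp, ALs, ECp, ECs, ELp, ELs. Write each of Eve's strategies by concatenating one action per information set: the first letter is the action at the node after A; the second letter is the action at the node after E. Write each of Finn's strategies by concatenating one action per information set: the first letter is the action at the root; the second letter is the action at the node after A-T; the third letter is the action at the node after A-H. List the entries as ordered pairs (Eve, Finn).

vs ACp: Finn plays A → Eve plays T at [A] → Finn plays C at [A-T] → (5, 3)
vs ACs: Finn plays A → Eve plays T at [A] → Finn plays C at [A-T] → (5, 3)
vs ALp: Finn plays A → Eve plays T at [A] → Finn plays L at [A-T] → (-2, -3)
vs ALs: Finn plays A → Eve plays T at [A] → Finn plays L at [A-T] → (-2, -3)
vs ECp: Finn plays E → Eve plays R at [E] → (-4, 2)
vs ECs: Finn plays E → Eve plays R at [E] → (-4, 2)
vs ELp: Finn plays E → Eve plays R at [E] → (-4, 2)
vs ELs: Finn plays E → Eve plays R at [E] → (-4, 2)

(5,3) (5,3) (-2,-3) (-2,-3) (-4,2) (-4,2) (-4,2) (-4,2)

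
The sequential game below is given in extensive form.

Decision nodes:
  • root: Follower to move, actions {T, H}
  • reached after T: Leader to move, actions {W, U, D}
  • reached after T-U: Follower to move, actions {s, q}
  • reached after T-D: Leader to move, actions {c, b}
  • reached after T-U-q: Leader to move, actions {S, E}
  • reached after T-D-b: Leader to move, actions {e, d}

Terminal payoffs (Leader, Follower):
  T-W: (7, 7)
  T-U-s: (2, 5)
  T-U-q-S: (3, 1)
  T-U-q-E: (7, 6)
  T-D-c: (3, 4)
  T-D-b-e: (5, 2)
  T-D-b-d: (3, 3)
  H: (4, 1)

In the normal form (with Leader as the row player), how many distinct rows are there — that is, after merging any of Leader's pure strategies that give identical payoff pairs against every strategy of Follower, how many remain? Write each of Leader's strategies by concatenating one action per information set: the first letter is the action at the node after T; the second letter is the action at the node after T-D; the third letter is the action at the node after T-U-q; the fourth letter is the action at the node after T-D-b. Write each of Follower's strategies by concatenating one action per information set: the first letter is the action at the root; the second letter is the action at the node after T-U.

6

Leader has 24 pure strategies: WcSe, WcSd, WcEe, WcEd, WbSe, WbSd, WbEe, WbEd, UcSe, UcSd, UcEe, UcEd, UbSe, UbSd, UbEe, UbEd, DcSe, DcSd, DcEe, DcEd, DbSe, DbSd, DbEe, DbEd. Columns: Ts, Tq, Hs, Hq.
{WcSe, WcSd, WcEe, WcEd, WbSe, WbSd, WbEe, WbEd} → row (7,7) (7,7) (4,1) (4,1)
{UcSe, UcSd, UbSe, UbSd} → row (2,5) (3,1) (4,1) (4,1)
{UcEe, UcEd, UbEe, UbEd} → row (2,5) (7,6) (4,1) (4,1)
{DcSe, DcSd, DcEe, DcEd} → row (3,4) (3,4) (4,1) (4,1)
{DbSe, DbEe} → row (5,2) (5,2) (4,1) (4,1)
{DbSd, DbEd} → row (3,3) (3,3) (4,1) (4,1)
That's 6 distinct rows out of 24 strategies.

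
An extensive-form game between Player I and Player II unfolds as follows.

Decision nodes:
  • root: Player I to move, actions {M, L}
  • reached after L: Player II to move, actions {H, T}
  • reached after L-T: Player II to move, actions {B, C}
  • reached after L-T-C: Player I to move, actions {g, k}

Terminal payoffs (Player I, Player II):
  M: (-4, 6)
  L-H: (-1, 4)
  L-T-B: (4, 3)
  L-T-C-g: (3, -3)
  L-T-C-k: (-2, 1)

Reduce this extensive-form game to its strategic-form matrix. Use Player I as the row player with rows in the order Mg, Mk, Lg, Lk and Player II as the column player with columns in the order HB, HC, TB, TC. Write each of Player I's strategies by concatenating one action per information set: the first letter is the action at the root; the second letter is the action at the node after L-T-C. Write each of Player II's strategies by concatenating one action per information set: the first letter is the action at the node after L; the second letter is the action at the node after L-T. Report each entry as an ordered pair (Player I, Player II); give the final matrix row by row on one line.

Row Mg: HB→(-4,6), HC→(-4,6), TB→(-4,6), TC→(-4,6)
Row Mk: HB→(-4,6), HC→(-4,6), TB→(-4,6), TC→(-4,6)
Row Lg: HB→(-1,4), HC→(-1,4), TB→(4,3), TC→(3,-3)
Row Lk: HB→(-1,4), HC→(-1,4), TB→(4,3), TC→(-2,1)

Mg: (-4,6) (-4,6) (-4,6) (-4,6) | Mk: (-4,6) (-4,6) (-4,6) (-4,6) | Lg: (-1,4) (-1,4) (4,3) (3,-3) | Lk: (-1,4) (-1,4) (4,3) (-2,1)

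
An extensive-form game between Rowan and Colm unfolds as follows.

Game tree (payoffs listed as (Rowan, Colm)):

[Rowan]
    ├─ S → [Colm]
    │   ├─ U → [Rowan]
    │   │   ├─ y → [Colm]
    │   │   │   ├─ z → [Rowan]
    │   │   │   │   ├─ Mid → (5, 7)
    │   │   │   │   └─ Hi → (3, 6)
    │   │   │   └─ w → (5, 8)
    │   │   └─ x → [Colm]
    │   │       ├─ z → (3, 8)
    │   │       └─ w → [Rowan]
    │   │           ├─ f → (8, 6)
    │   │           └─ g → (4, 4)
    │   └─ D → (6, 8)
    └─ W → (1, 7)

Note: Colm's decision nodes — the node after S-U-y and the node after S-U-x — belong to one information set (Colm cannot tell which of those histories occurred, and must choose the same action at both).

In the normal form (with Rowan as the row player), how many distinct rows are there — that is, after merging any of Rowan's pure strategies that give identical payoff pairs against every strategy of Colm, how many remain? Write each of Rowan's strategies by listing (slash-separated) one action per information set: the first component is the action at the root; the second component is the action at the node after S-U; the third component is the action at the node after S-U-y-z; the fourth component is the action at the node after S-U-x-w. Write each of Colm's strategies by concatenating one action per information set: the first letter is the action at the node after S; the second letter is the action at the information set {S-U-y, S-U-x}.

5

Rowan has 16 pure strategies: S/y/Mid/f, S/y/Mid/g, S/y/Hi/f, S/y/Hi/g, S/x/Mid/f, S/x/Mid/g, S/x/Hi/f, S/x/Hi/g, W/y/Mid/f, W/y/Mid/g, W/y/Hi/f, W/y/Hi/g, W/x/Mid/f, W/x/Mid/g, W/x/Hi/f, W/x/Hi/g. Columns: Uz, Uw, Dz, Dw.
{S/y/Mid/f, S/y/Mid/g} → row (5,7) (5,8) (6,8) (6,8)
{S/y/Hi/f, S/y/Hi/g} → row (3,6) (5,8) (6,8) (6,8)
{S/x/Mid/f, S/x/Hi/f} → row (3,8) (8,6) (6,8) (6,8)
{S/x/Mid/g, S/x/Hi/g} → row (3,8) (4,4) (6,8) (6,8)
{W/y/Mid/f, W/y/Mid/g, W/y/Hi/f, W/y/Hi/g, W/x/Mid/f, W/x/Mid/g, W/x/Hi/f, W/x/Hi/g} → row (1,7) (1,7) (1,7) (1,7)
That's 5 distinct rows out of 16 strategies.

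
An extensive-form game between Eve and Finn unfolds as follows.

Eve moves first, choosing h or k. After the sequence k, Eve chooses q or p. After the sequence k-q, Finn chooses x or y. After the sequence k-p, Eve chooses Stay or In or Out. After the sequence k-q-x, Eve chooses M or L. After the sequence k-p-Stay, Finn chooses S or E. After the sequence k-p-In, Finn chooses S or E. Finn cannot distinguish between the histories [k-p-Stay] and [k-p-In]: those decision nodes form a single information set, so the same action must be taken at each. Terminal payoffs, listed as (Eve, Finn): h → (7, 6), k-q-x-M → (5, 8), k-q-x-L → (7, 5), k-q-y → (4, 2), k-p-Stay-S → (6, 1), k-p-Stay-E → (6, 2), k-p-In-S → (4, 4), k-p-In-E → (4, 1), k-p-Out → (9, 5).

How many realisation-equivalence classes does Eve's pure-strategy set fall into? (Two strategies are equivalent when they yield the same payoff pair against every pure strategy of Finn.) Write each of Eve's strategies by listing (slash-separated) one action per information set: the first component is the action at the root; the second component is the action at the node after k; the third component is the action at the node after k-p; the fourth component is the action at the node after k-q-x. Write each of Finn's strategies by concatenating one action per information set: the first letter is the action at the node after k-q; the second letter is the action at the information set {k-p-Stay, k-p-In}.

Eve has 24 pure strategies: h/q/Stay/M, h/q/Stay/L, h/q/In/M, h/q/In/L, h/q/Out/M, h/q/Out/L, h/p/Stay/M, h/p/Stay/L, h/p/In/M, h/p/In/L, h/p/Out/M, h/p/Out/L, k/q/Stay/M, k/q/Stay/L, k/q/In/M, k/q/In/L, k/q/Out/M, k/q/Out/L, k/p/Stay/M, k/p/Stay/L, k/p/In/M, k/p/In/L, k/p/Out/M, k/p/Out/L. Columns: xS, xE, yS, yE.
{h/q/Stay/M, h/q/Stay/L, h/q/In/M, h/q/In/L, h/q/Out/M, h/q/Out/L, h/p/Stay/M, h/p/Stay/L, h/p/In/M, h/p/In/L, h/p/Out/M, h/p/Out/L} → row (7,6) (7,6) (7,6) (7,6)
{k/q/Stay/M, k/q/In/M, k/q/Out/M} → row (5,8) (5,8) (4,2) (4,2)
{k/q/Stay/L, k/q/In/L, k/q/Out/L} → row (7,5) (7,5) (4,2) (4,2)
{k/p/Stay/M, k/p/Stay/L} → row (6,1) (6,2) (6,1) (6,2)
{k/p/In/M, k/p/In/L} → row (4,4) (4,1) (4,4) (4,1)
{k/p/Out/M, k/p/Out/L} → row (9,5) (9,5) (9,5) (9,5)
That's 6 distinct rows out of 24 strategies.

6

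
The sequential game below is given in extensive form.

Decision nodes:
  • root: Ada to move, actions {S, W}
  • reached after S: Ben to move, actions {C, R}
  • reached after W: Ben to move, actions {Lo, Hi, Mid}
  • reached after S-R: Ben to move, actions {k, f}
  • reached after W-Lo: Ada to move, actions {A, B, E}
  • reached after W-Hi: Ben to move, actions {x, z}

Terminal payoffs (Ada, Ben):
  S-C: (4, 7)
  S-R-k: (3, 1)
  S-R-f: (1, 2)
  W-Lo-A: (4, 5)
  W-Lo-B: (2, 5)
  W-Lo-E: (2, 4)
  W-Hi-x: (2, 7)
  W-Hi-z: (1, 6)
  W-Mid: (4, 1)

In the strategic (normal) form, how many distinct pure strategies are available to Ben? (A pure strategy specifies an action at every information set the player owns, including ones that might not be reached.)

Ben owns the node after S with actions {C, R} — two choices.
Ben owns the node after W with actions {Lo, Hi, Mid} — three choices.
Ben owns the node after S-R with actions {k, f} — two choices.
Ben owns the node after W-Hi with actions {x, z} — two choices.
A pure strategy fixes one action at each information set independently, so the count is the product 2 × 3 × 2 × 2 = 24.
(For reference, Ada has 6 pure strategies, giving a 24×6 normal-form matrix.)

24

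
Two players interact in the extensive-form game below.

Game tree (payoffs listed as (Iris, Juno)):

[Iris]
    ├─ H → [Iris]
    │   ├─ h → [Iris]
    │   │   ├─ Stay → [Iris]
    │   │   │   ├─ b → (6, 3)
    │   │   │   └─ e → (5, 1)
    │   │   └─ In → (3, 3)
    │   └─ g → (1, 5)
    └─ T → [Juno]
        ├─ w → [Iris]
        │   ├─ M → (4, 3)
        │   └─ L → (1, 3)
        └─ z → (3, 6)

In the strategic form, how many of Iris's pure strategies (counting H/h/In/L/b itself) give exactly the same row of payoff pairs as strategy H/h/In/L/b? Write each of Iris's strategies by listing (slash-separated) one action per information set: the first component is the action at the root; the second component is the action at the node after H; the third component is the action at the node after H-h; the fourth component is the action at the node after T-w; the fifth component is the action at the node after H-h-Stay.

Row for H/h/In/L/b (columns w, z): (3,3) (3,3).
Under H/h/In/L/b, Iris's choice at the node after T-w and at the node after H-h-Stay can never be reached regardless of what Juno does, so varying those choices leaves every outcome unchanged.
Holding the reachable choices fixed and varying the unreachable ones freely already gives 2 × 2 = 4 equivalent strategies.
No other strategy reproduces this row, so those 4 are the full class: H/h/In/M/b, H/h/In/M/e, H/h/In/L/b, H/h/In/L/e.

4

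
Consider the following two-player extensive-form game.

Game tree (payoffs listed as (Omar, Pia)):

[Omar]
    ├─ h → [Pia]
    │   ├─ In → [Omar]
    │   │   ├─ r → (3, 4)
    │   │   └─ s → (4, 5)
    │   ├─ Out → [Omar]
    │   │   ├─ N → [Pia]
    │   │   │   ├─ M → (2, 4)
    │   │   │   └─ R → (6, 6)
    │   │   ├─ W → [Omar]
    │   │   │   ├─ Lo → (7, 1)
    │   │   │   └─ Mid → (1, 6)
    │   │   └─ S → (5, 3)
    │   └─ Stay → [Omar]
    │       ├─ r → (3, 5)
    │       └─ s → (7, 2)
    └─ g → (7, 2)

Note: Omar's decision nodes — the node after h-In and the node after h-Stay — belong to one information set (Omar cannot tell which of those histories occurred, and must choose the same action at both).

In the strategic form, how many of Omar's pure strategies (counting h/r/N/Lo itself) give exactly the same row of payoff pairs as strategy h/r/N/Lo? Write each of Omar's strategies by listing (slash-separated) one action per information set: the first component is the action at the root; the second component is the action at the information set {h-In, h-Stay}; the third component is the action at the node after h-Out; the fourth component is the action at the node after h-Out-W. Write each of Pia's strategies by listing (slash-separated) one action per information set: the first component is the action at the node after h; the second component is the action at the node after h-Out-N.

2

Row for h/r/N/Lo (columns In/M, In/R, Out/M, Out/R, Stay/M, Stay/R): (3,4) (3,4) (2,4) (6,6) (3,5) (3,5).
Under h/r/N/Lo, Omar's choice at the node after h-Out-W can never be reached regardless of what Pia does, so varying those choices leaves every outcome unchanged.
Holding the reachable choices fixed and varying the unreachable one freely already gives 2 equivalent strategies.
No other strategy reproduces this row, so those 2 are the full class: h/r/N/Lo, h/r/N/Mid.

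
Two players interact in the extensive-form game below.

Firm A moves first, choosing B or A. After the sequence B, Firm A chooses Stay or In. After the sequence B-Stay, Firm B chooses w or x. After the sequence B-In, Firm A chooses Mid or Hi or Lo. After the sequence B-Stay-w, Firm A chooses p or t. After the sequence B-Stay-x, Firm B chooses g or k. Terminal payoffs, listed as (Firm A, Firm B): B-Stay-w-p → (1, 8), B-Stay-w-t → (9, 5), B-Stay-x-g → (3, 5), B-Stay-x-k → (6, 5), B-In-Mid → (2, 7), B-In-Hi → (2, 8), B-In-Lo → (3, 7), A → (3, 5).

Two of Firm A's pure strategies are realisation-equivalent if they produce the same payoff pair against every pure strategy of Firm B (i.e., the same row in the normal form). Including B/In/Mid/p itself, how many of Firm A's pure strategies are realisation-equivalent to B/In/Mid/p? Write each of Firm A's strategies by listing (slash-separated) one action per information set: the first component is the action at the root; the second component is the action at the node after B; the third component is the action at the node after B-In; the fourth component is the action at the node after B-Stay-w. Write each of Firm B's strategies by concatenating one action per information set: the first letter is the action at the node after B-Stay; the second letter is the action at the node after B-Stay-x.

Row for B/In/Mid/p (columns wg, wk, xg, xk): (2,7) (2,7) (2,7) (2,7).
Under B/In/Mid/p, Firm A's choice at the node after B-Stay-w can never be reached regardless of what Firm B does, so varying those choices leaves every outcome unchanged.
Holding the reachable choices fixed and varying the unreachable one freely already gives 2 equivalent strategies.
No other strategy reproduces this row, so those 2 are the full class: B/In/Mid/p, B/In/Mid/t.

2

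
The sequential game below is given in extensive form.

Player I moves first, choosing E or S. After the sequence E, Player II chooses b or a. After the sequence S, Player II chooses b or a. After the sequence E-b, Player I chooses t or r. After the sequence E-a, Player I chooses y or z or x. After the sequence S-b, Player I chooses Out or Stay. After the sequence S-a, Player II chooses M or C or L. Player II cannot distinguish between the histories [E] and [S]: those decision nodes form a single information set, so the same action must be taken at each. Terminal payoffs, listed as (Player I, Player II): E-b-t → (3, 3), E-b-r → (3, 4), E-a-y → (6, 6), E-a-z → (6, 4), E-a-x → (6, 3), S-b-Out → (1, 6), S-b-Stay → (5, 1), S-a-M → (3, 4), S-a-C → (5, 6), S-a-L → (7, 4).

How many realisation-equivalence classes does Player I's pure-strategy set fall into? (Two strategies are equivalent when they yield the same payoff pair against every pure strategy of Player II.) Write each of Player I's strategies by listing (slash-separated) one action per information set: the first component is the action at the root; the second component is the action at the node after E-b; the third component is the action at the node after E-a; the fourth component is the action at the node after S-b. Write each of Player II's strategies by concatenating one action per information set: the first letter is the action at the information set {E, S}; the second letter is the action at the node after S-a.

8

Player I has 24 pure strategies: E/t/y/Out, E/t/y/Stay, E/t/z/Out, E/t/z/Stay, E/t/x/Out, E/t/x/Stay, E/r/y/Out, E/r/y/Stay, E/r/z/Out, E/r/z/Stay, E/r/x/Out, E/r/x/Stay, S/t/y/Out, S/t/y/Stay, S/t/z/Out, S/t/z/Stay, S/t/x/Out, S/t/x/Stay, S/r/y/Out, S/r/y/Stay, S/r/z/Out, S/r/z/Stay, S/r/x/Out, S/r/x/Stay. Columns: bM, bC, bL, aM, aC, aL.
{E/t/y/Out, E/t/y/Stay} → row (3,3) (3,3) (3,3) (6,6) (6,6) (6,6)
{E/t/z/Out, E/t/z/Stay} → row (3,3) (3,3) (3,3) (6,4) (6,4) (6,4)
{E/t/x/Out, E/t/x/Stay} → row (3,3) (3,3) (3,3) (6,3) (6,3) (6,3)
{E/r/y/Out, E/r/y/Stay} → row (3,4) (3,4) (3,4) (6,6) (6,6) (6,6)
{E/r/z/Out, E/r/z/Stay} → row (3,4) (3,4) (3,4) (6,4) (6,4) (6,4)
{E/r/x/Out, E/r/x/Stay} → row (3,4) (3,4) (3,4) (6,3) (6,3) (6,3)
{S/t/y/Out, S/t/z/Out, S/t/x/Out, S/r/y/Out, S/r/z/Out, S/r/x/Out} → row (1,6) (1,6) (1,6) (3,4) (5,6) (7,4)
{S/t/y/Stay, S/t/z/Stay, S/t/x/Stay, S/r/y/Stay, S/r/z/Stay, S/r/x/Stay} → row (5,1) (5,1) (5,1) (3,4) (5,6) (7,4)
That's 8 distinct rows out of 24 strategies.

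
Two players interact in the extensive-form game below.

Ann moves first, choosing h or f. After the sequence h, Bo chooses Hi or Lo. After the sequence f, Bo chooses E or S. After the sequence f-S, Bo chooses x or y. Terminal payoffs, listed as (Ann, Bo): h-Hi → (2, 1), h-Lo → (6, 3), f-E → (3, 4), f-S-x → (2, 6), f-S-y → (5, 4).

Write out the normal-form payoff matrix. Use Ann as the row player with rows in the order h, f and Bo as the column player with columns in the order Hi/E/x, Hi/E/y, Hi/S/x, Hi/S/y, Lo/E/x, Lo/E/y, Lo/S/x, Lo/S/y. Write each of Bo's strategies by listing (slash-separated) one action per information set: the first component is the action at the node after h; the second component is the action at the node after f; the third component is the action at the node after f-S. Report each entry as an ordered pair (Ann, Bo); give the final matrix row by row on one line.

Row h: Hi/E/x→(2,1), Hi/E/y→(2,1), Hi/S/x→(2,1), Hi/S/y→(2,1), Lo/E/x→(6,3), Lo/E/y→(6,3), Lo/S/x→(6,3), Lo/S/y→(6,3)
Row f: Hi/E/x→(3,4), Hi/E/y→(3,4), Hi/S/x→(2,6), Hi/S/y→(5,4), Lo/E/x→(3,4), Lo/E/y→(3,4), Lo/S/x→(2,6), Lo/S/y→(5,4)

h: (2,1) (2,1) (2,1) (2,1) (6,3) (6,3) (6,3) (6,3) | f: (3,4) (3,4) (2,6) (5,4) (3,4) (3,4) (2,6) (5,4)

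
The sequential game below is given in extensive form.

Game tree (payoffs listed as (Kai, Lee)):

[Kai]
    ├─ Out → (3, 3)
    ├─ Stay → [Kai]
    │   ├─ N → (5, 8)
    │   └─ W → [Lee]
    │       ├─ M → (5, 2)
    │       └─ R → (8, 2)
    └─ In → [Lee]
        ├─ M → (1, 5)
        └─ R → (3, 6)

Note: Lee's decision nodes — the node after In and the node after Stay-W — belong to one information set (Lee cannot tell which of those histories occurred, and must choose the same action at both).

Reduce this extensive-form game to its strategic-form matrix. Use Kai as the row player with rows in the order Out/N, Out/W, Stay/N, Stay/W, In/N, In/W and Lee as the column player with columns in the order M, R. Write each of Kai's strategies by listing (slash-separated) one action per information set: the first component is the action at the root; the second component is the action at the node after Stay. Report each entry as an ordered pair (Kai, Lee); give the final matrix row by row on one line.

Out/N: (3,3) (3,3) | Out/W: (3,3) (3,3) | Stay/N: (5,8) (5,8) | Stay/W: (5,2) (8,2) | In/N: (1,5) (3,6) | In/W: (1,5) (3,6)

              M        R
 Out/N    (3,3)    (3,3)
 Out/W    (3,3)    (3,3)
Stay/N    (5,8)    (5,8)
Stay/W    (5,2)    (8,2)
  In/N    (1,5)    (3,6)
  In/W    (1,5)    (3,6)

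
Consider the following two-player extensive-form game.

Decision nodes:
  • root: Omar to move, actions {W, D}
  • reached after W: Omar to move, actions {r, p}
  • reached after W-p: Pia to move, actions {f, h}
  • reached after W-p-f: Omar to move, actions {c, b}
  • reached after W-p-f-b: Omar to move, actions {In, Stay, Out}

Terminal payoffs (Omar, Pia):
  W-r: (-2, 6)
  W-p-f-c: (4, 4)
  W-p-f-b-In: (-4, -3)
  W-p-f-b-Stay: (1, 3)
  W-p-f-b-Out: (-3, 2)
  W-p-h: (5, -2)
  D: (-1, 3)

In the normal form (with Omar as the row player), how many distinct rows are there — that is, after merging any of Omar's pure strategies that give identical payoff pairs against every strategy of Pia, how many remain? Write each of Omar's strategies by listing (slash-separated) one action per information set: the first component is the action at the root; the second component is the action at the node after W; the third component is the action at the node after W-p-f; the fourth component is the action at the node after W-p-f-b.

Omar has 24 pure strategies: W/r/c/In, W/r/c/Stay, W/r/c/Out, W/r/b/In, W/r/b/Stay, W/r/b/Out, W/p/c/In, W/p/c/Stay, W/p/c/Out, W/p/b/In, W/p/b/Stay, W/p/b/Out, D/r/c/In, D/r/c/Stay, D/r/c/Out, D/r/b/In, D/r/b/Stay, D/r/b/Out, D/p/c/In, D/p/c/Stay, D/p/c/Out, D/p/b/In, D/p/b/Stay, D/p/b/Out. Columns: f, h.
{W/r/c/In, W/r/c/Stay, W/r/c/Out, W/r/b/In, W/r/b/Stay, W/r/b/Out} → row (-2,6) (-2,6)
{W/p/c/In, W/p/c/Stay, W/p/c/Out} → row (4,4) (5,-2)
{W/p/b/In} → row (-4,-3) (5,-2)
{W/p/b/Stay} → row (1,3) (5,-2)
{W/p/b/Out} → row (-3,2) (5,-2)
{D/r/c/In, D/r/c/Stay, D/r/c/Out, D/r/b/In, D/r/b/Stay, D/r/b/Out, D/p/c/In, D/p/c/Stay, D/p/c/Out, D/p/b/In, D/p/b/Stay, D/p/b/Out} → row (-1,3) (-1,3)
That's 6 distinct rows out of 24 strategies.

6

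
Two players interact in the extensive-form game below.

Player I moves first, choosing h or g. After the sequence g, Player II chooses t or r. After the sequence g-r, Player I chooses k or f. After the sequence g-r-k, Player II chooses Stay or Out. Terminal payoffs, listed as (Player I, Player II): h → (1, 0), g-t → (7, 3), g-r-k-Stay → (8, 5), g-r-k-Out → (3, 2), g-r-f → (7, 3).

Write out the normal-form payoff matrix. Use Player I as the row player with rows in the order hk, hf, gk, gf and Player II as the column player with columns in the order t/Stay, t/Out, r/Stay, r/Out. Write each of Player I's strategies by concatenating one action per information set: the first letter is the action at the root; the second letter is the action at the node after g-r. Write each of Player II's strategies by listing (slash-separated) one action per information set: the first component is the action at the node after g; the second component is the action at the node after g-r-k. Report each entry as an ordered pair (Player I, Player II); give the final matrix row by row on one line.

hk: (1,0) (1,0) (1,0) (1,0) | hf: (1,0) (1,0) (1,0) (1,0) | gk: (7,3) (7,3) (8,5) (3,2) | gf: (7,3) (7,3) (7,3) (7,3)

Row hk: t/Stay→(1,0), t/Out→(1,0), r/Stay→(1,0), r/Out→(1,0)
Row hf: t/Stay→(1,0), t/Out→(1,0), r/Stay→(1,0), r/Out→(1,0)
Row gk: t/Stay→(7,3), t/Out→(7,3), r/Stay→(8,5), r/Out→(3,2)
Row gf: t/Stay→(7,3), t/Out→(7,3), r/Stay→(7,3), r/Out→(7,3)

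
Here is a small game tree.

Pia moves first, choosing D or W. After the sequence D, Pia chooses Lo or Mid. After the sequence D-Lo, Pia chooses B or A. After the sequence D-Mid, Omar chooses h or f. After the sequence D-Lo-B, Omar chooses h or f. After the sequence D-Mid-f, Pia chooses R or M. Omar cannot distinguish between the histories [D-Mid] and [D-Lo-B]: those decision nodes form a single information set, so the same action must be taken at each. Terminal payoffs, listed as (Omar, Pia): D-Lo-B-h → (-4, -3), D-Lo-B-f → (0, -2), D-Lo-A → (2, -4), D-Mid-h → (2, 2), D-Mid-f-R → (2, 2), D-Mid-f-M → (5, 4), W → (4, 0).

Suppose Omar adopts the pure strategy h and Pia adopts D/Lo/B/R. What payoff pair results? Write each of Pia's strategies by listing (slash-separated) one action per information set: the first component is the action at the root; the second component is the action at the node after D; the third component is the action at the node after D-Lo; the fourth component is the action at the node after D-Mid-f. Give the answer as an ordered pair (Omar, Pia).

Trace the play path from the root:
  Pia plays D
  Pia plays Lo at [D]
  Pia plays B at [D-Lo]
  Omar plays h at [D-Lo-B]
→ terminal payoff (-4, -3).
(Pia's choice at the node after D-Mid-f is never reached on this path, so it doesn't affect the outcome.)

(-4, -3)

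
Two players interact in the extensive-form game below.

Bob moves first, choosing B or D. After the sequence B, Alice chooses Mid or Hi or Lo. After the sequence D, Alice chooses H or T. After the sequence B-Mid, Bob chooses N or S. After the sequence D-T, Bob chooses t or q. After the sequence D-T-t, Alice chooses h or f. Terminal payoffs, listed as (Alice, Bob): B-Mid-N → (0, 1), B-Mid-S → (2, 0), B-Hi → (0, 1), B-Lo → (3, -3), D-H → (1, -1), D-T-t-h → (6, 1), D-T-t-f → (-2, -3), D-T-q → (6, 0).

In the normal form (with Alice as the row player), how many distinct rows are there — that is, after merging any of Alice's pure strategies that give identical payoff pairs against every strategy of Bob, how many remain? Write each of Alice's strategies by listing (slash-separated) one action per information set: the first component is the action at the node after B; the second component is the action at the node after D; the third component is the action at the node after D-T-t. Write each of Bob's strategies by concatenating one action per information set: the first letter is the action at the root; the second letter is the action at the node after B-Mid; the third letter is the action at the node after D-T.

Alice has 12 pure strategies: Mid/H/h, Mid/H/f, Mid/T/h, Mid/T/f, Hi/H/h, Hi/H/f, Hi/T/h, Hi/T/f, Lo/H/h, Lo/H/f, Lo/T/h, Lo/T/f. Columns: BNt, BNq, BSt, BSq, DNt, DNq, DSt, DSq.
{Mid/H/h, Mid/H/f} → row (0,1) (0,1) (2,0) (2,0) (1,-1) (1,-1) (1,-1) (1,-1)
{Mid/T/h} → row (0,1) (0,1) (2,0) (2,0) (6,1) (6,0) (6,1) (6,0)
{Mid/T/f} → row (0,1) (0,1) (2,0) (2,0) (-2,-3) (6,0) (-2,-3) (6,0)
{Hi/H/h, Hi/H/f} → row (0,1) (0,1) (0,1) (0,1) (1,-1) (1,-1) (1,-1) (1,-1)
{Hi/T/h} → row (0,1) (0,1) (0,1) (0,1) (6,1) (6,0) (6,1) (6,0)
{Hi/T/f} → row (0,1) (0,1) (0,1) (0,1) (-2,-3) (6,0) (-2,-3) (6,0)
{Lo/H/h, Lo/H/f} → row (3,-3) (3,-3) (3,-3) (3,-3) (1,-1) (1,-1) (1,-1) (1,-1)
{Lo/T/h} → row (3,-3) (3,-3) (3,-3) (3,-3) (6,1) (6,0) (6,1) (6,0)
{Lo/T/f} → row (3,-3) (3,-3) (3,-3) (3,-3) (-2,-3) (6,0) (-2,-3) (6,0)
That's 9 distinct rows out of 12 strategies.

9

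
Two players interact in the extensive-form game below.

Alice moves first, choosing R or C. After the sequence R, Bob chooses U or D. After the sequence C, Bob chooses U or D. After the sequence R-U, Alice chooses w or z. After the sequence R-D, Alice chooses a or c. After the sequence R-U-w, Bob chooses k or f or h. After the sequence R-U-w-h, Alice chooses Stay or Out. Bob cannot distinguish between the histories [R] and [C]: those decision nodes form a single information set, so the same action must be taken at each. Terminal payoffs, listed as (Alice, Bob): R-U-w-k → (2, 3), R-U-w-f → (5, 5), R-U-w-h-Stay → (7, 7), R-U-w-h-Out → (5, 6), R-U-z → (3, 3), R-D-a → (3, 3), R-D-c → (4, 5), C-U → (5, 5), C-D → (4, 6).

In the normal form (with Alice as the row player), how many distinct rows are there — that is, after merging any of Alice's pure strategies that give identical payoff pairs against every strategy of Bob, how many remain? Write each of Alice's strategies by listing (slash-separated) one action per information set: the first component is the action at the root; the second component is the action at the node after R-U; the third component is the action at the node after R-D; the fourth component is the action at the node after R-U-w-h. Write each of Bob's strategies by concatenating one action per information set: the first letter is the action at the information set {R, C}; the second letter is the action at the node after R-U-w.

Alice has 16 pure strategies: R/w/a/Stay, R/w/a/Out, R/w/c/Stay, R/w/c/Out, R/z/a/Stay, R/z/a/Out, R/z/c/Stay, R/z/c/Out, C/w/a/Stay, C/w/a/Out, C/w/c/Stay, C/w/c/Out, C/z/a/Stay, C/z/a/Out, C/z/c/Stay, C/z/c/Out. Columns: Uk, Uf, Uh, Dk, Df, Dh.
{R/w/a/Stay} → row (2,3) (5,5) (7,7) (3,3) (3,3) (3,3)
{R/w/a/Out} → row (2,3) (5,5) (5,6) (3,3) (3,3) (3,3)
{R/w/c/Stay} → row (2,3) (5,5) (7,7) (4,5) (4,5) (4,5)
{R/w/c/Out} → row (2,3) (5,5) (5,6) (4,5) (4,5) (4,5)
{R/z/a/Stay, R/z/a/Out} → row (3,3) (3,3) (3,3) (3,3) (3,3) (3,3)
{R/z/c/Stay, R/z/c/Out} → row (3,3) (3,3) (3,3) (4,5) (4,5) (4,5)
{C/w/a/Stay, C/w/a/Out, C/w/c/Stay, C/w/c/Out, C/z/a/Stay, C/z/a/Out, C/z/c/Stay, C/z/c/Out} → row (5,5) (5,5) (5,5) (4,6) (4,6) (4,6)
That's 7 distinct rows out of 16 strategies.

7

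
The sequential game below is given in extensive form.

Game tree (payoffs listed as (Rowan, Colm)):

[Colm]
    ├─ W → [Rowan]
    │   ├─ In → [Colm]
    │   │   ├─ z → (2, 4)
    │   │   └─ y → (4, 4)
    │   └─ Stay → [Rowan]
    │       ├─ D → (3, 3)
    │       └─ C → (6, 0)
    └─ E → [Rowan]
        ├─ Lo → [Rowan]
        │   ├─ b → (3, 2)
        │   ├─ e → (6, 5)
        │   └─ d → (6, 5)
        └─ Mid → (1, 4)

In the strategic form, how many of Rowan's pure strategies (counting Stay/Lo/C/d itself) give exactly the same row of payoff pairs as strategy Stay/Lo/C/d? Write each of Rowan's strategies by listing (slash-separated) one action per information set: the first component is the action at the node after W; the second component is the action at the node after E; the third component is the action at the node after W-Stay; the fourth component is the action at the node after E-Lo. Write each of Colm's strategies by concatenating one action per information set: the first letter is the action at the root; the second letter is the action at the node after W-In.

2

Row for Stay/Lo/C/d (columns Wz, Wy, Ez, Ey): (6,0) (6,0) (6,5) (6,5).
Every one of Rowan's information sets is on the play path for some reply by Colm when Rowan follows Stay/Lo/C/d.
Even so, Stay/Lo/C/e happens to produce the same payoff in every column — so 2 strategies share this row.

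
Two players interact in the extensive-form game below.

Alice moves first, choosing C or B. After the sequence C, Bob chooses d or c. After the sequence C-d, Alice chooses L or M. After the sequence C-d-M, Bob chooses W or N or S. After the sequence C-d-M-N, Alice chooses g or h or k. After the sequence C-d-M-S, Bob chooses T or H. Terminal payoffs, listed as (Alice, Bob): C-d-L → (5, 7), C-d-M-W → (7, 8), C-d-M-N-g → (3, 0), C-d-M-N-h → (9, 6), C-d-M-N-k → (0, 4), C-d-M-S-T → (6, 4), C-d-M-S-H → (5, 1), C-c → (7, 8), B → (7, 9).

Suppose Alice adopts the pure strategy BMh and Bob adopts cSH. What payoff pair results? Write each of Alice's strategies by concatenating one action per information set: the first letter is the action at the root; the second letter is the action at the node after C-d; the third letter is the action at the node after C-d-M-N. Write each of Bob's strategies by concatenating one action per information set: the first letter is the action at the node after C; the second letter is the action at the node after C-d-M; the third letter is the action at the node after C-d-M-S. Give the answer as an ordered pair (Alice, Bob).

Trace the play path from the root:
  Alice plays B
→ terminal payoff (7, 9).
(Alice's choice at the node after C-d is never reached on this path, so it doesn't affect the outcome.)

(7, 9)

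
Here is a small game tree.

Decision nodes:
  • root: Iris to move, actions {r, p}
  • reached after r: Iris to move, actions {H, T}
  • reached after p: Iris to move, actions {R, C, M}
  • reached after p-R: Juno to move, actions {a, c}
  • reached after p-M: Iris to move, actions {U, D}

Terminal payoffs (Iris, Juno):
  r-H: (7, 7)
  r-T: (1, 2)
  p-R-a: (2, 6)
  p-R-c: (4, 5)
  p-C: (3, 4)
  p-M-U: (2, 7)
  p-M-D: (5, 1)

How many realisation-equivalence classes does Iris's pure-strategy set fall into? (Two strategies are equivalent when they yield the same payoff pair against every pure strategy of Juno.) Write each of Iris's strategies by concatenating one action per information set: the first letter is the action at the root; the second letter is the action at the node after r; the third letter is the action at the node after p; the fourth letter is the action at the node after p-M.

6

Iris has 24 pure strategies: rHRU, rHRD, rHCU, rHCD, rHMU, rHMD, rTRU, rTRD, rTCU, rTCD, rTMU, rTMD, pHRU, pHRD, pHCU, pHCD, pHMU, pHMD, pTRU, pTRD, pTCU, pTCD, pTMU, pTMD. Columns: a, c.
{rHRU, rHRD, rHCU, rHCD, rHMU, rHMD} → row (7,7) (7,7)
{rTRU, rTRD, rTCU, rTCD, rTMU, rTMD} → row (1,2) (1,2)
{pHRU, pHRD, pTRU, pTRD} → row (2,6) (4,5)
{pHCU, pHCD, pTCU, pTCD} → row (3,4) (3,4)
{pHMU, pTMU} → row (2,7) (2,7)
{pHMD, pTMD} → row (5,1) (5,1)
That's 6 distinct rows out of 24 strategies.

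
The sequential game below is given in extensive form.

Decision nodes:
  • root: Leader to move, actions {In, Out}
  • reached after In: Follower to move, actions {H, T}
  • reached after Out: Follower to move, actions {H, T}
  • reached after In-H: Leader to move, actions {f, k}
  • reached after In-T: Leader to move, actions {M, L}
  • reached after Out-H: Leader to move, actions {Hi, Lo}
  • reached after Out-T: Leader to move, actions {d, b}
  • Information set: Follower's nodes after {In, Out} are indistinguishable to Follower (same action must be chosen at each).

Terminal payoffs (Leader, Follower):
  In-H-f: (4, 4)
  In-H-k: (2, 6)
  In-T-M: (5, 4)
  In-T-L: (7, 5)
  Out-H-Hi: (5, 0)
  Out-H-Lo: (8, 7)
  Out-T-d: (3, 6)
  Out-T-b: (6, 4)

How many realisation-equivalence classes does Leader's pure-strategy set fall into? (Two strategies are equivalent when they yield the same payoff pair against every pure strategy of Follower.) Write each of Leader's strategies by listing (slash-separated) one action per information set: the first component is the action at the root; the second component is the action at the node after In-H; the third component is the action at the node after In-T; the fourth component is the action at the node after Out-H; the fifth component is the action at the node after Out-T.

8

Leader has 32 pure strategies: In/f/M/Hi/d, In/f/M/Hi/b, In/f/M/Lo/d, In/f/M/Lo/b, In/f/L/Hi/d, In/f/L/Hi/b, In/f/L/Lo/d, In/f/L/Lo/b, In/k/M/Hi/d, In/k/M/Hi/b, In/k/M/Lo/d, In/k/M/Lo/b, In/k/L/Hi/d, In/k/L/Hi/b, In/k/L/Lo/d, In/k/L/Lo/b, Out/f/M/Hi/d, Out/f/M/Hi/b, Out/f/M/Lo/d, Out/f/M/Lo/b, Out/f/L/Hi/d, Out/f/L/Hi/b, Out/f/L/Lo/d, Out/f/L/Lo/b, Out/k/M/Hi/d, Out/k/M/Hi/b, Out/k/M/Lo/d, Out/k/M/Lo/b, Out/k/L/Hi/d, Out/k/L/Hi/b, Out/k/L/Lo/d, Out/k/L/Lo/b. Columns: H, T.
{In/f/M/Hi/d, In/f/M/Hi/b, In/f/M/Lo/d, In/f/M/Lo/b} → row (4,4) (5,4)
{In/f/L/Hi/d, In/f/L/Hi/b, In/f/L/Lo/d, In/f/L/Lo/b} → row (4,4) (7,5)
{In/k/M/Hi/d, In/k/M/Hi/b, In/k/M/Lo/d, In/k/M/Lo/b} → row (2,6) (5,4)
{In/k/L/Hi/d, In/k/L/Hi/b, In/k/L/Lo/d, In/k/L/Lo/b} → row (2,6) (7,5)
{Out/f/M/Hi/d, Out/f/L/Hi/d, Out/k/M/Hi/d, Out/k/L/Hi/d} → row (5,0) (3,6)
{Out/f/M/Hi/b, Out/f/L/Hi/b, Out/k/M/Hi/b, Out/k/L/Hi/b} → row (5,0) (6,4)
{Out/f/M/Lo/d, Out/f/L/Lo/d, Out/k/M/Lo/d, Out/k/L/Lo/d} → row (8,7) (3,6)
{Out/f/M/Lo/b, Out/f/L/Lo/b, Out/k/M/Lo/b, Out/k/L/Lo/b} → row (8,7) (6,4)
That's 8 distinct rows out of 32 strategies.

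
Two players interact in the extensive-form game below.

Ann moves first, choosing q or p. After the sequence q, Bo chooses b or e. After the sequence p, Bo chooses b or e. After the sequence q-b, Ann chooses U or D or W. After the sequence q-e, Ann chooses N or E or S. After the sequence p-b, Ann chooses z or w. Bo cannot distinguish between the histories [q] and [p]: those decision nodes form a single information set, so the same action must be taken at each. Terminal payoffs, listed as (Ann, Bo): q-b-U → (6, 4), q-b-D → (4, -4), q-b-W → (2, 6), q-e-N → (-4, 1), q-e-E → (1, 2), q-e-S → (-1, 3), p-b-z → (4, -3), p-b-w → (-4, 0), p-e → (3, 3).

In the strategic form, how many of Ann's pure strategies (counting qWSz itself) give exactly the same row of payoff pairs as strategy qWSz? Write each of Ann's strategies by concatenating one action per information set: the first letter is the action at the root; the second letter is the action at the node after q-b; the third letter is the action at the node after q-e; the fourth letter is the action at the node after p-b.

2

Row for qWSz (columns b, e): (2,6) (-1,3).
Under qWSz, Ann's choice at the node after p-b can never be reached regardless of what Bo does, so varying those choices leaves every outcome unchanged.
Holding the reachable choices fixed and varying the unreachable one freely already gives 2 equivalent strategies.
No other strategy reproduces this row, so those 2 are the full class: qWSz, qWSw.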